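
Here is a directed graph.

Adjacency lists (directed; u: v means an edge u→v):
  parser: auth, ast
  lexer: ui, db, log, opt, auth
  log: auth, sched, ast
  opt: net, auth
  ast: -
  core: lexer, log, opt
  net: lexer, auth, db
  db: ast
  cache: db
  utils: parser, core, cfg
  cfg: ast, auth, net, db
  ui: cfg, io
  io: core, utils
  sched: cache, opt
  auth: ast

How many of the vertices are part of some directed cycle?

10

A vertex is on a directed cycle iff it belongs to a strongly connected component of size ≥ 2 (or has a self-loop).
The vertices on cycles are {io, ui, cfg, log, net, opt, core, lexer, sched, utils} — 10 in total.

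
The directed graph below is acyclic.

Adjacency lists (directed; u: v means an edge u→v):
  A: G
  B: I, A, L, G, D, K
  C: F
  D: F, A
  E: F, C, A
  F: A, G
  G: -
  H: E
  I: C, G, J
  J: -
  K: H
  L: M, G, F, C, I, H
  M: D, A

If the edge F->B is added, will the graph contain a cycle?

Adding F→B creates a cycle iff B can already reach F.
Path from B: B → L → F.
So B → … → F → B is a cycle.

Yes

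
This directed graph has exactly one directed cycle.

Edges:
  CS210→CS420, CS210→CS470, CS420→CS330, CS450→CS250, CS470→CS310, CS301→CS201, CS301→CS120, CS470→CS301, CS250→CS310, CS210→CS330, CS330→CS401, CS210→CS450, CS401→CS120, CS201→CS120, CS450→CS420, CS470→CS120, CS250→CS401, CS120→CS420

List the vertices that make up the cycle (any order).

DFS with gray/black marking from CS401:
CS401 gray
  CS120 gray
    CS420 gray
      CS330 gray
        CS330→CS401: CS401 is gray → back edge
Back edge closes the cycle CS401 → CS120 → CS420 → CS330 → CS401; its vertices are {CS120, CS330, CS401, CS420}.

CS120, CS330, CS401, CS420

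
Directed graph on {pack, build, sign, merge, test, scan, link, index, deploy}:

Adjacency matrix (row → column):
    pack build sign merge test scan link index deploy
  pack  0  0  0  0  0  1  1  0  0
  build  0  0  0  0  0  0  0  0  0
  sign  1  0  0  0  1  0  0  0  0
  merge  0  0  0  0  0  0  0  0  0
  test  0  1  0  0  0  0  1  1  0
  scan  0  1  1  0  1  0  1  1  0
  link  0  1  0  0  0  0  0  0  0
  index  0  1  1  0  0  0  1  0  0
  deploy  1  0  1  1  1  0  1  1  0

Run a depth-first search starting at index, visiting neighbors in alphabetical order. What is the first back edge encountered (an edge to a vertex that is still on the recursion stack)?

scan→index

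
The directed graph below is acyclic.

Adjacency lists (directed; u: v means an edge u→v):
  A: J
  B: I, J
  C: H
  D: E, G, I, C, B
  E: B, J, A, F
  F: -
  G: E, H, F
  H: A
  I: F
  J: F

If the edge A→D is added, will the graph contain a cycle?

Yes

Adding A→D creates a cycle iff D can already reach A.
Path from D: D → E → A.
So D → … → A → D is a cycle.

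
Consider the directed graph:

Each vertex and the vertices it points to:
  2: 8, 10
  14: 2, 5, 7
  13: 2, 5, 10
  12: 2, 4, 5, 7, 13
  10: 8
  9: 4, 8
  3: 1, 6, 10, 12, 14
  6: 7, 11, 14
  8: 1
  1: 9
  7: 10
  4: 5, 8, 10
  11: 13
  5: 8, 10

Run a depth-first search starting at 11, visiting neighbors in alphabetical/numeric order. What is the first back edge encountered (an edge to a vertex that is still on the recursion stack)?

5->8

DFS from 11 (visiting neighbors in alphabetical/numeric order); mark gray on enter, black on exit:
11 gray
  13 gray
    2 gray
      8 gray
        1 gray
          9 gray
            4 gray
              5 gray
                5→8: 8 is gray → back edge
First back edge: 5 → 8.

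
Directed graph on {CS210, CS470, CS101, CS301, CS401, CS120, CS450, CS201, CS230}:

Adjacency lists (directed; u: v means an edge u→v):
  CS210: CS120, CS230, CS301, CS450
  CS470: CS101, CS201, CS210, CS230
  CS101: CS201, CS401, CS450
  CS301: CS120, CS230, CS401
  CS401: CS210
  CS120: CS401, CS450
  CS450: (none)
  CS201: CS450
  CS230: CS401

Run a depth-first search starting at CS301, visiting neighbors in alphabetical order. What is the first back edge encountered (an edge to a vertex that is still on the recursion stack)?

CS210->CS120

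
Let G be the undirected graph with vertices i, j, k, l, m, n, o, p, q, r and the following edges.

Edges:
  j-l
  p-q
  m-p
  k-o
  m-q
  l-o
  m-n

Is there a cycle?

Yes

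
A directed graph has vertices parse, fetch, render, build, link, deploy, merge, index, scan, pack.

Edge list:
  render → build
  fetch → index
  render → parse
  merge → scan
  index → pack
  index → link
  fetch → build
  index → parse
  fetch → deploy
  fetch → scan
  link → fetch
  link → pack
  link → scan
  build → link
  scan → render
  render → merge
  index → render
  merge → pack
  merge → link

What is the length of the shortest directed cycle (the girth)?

3

For each vertex v, BFS finds the shortest path from v back to v.
The shortest such closed walk is fetch → index → link → fetch, length 3.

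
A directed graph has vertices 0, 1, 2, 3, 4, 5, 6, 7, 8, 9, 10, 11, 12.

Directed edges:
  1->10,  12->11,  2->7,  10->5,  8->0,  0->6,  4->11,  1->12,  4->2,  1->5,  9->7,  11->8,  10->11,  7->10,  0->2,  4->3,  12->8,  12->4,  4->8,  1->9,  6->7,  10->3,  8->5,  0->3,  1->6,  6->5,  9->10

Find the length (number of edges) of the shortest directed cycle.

For each vertex v, BFS finds the shortest path from v back to v.
The shortest such closed walk is 11 → 8 → 0 → 2 → 7 → 10 → 11, length 6.

6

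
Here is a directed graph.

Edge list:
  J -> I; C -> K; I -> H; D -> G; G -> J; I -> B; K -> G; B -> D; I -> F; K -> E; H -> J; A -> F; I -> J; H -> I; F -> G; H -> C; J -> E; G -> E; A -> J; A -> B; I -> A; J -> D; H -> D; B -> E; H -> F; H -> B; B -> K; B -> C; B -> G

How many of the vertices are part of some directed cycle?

A vertex is on a directed cycle iff it belongs to a strongly connected component of size ≥ 2 (or has a self-loop).
The vertices on cycles are {A, B, C, D, F, G, H, I, J, K} — 10 in total.

10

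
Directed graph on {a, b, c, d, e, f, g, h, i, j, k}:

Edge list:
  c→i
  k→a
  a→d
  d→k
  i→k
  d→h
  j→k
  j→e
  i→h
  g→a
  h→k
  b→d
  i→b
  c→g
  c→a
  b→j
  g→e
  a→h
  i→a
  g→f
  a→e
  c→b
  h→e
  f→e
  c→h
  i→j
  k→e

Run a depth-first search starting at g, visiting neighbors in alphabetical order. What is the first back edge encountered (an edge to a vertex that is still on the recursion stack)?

DFS from g (visiting neighbors in alphabetical order); mark gray on enter, black on exit:
g gray
  a gray
    d gray
      h gray
        e gray
        e black
        k gray
          k→a: a is gray → back edge
First back edge: k → a.

k→a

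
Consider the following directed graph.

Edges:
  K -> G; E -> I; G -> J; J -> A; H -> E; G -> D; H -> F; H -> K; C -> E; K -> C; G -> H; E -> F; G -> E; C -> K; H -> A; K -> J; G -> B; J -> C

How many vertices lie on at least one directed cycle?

5

A vertex is on a directed cycle iff it belongs to a strongly connected component of size ≥ 2 (or has a self-loop).
The vertices on cycles are {C, G, H, J, K} — 5 in total.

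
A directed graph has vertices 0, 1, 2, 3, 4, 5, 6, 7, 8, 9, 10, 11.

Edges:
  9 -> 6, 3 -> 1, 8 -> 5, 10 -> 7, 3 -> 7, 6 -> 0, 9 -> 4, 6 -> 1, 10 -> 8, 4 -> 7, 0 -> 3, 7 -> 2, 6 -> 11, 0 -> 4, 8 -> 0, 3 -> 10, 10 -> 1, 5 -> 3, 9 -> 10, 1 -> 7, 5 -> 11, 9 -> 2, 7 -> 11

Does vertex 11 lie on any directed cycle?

No

11 lies on a cycle iff there is a path from 11 back to itself.
Exploring from 11, it never reaches itself; equivalently, its strongly connected component is a singleton.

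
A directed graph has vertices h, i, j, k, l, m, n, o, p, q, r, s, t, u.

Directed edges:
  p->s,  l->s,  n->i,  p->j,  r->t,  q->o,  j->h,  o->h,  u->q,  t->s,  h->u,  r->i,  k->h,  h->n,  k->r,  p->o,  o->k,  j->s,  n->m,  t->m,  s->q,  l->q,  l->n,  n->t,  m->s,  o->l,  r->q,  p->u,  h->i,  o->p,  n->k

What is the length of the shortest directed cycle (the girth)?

For each vertex v, BFS finds the shortest path from v back to v.
The shortest such closed walk is o → p → o, length 2.

2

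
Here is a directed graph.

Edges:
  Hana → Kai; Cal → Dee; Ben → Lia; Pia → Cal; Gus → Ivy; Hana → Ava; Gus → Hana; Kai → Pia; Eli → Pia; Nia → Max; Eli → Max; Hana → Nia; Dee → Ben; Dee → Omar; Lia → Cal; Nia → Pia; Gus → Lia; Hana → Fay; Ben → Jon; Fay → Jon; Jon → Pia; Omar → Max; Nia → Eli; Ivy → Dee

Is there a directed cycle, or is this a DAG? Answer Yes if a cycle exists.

DFS with white/gray/black marking, starting from Fay:
Fay gray
  Jon gray
    Pia gray
      Cal gray
        Dee gray
          Ben gray
            Lia gray
              Lia→Cal: Cal is gray → back edge
Back edge found, so a cycle exists: Cal → Dee → Ben → Lia → Cal.

Yes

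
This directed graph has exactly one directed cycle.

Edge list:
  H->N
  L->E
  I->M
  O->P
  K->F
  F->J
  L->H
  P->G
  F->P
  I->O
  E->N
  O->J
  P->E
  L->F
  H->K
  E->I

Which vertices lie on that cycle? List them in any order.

DFS with gray/black marking from E:
E gray
  I gray
    M gray
    M black
    O gray
      J gray
      J black
      P gray
        G gray
        G black
        P→E: E is gray → back edge
Back edge closes the cycle E → I → O → P → E; its vertices are {E, I, O, P}.

E, I, O, P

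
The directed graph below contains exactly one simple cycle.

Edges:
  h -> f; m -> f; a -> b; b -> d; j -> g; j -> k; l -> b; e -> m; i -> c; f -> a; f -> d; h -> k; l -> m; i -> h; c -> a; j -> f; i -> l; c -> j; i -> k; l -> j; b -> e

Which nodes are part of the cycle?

a, b, e, f, m

DFS with gray/black marking from a:
a gray
  b gray
    d gray
    d black
    e gray
      m gray
        f gray
          f→d: d black — skip
          f→a: a is gray → back edge
Back edge closes the cycle a → b → e → m → f → a; its vertices are {a, b, e, f, m}.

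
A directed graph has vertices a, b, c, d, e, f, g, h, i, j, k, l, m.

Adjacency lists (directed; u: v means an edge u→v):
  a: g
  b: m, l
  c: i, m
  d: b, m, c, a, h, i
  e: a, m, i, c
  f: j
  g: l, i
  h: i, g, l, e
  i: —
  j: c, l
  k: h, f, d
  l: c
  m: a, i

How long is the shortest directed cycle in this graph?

5

For each vertex v, BFS finds the shortest path from v back to v.
The shortest such closed walk is a → g → l → c → m → a, length 5.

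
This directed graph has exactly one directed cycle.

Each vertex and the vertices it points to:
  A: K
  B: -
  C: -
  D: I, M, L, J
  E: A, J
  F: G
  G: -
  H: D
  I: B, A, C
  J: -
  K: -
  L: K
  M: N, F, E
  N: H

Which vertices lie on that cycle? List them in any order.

DFS with gray/black marking from D:
D gray
  I gray
    B gray
    B black
    A gray
      K gray
      K black
    A black
    C gray
    C black
  I black
  M gray
    N gray
      H gray
        H→D: D is gray → back edge
Back edge closes the cycle D → M → N → H → D; its vertices are {D, H, M, N}.

D, H, M, N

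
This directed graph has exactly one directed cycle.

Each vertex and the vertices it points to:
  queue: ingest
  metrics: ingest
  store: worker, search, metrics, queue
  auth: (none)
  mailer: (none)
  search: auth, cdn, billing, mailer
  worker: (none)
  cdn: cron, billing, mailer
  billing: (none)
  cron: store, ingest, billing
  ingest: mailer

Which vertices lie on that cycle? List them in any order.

DFS with gray/black marking from store:
store gray
  worker gray
  worker black
  search gray
    auth gray
    auth black
    cdn gray
      cron gray
        cron→store: store is gray → back edge
Back edge closes the cycle store → search → cdn → cron → store; its vertices are {cdn, cron, store, search}.

cdn, cron, store, search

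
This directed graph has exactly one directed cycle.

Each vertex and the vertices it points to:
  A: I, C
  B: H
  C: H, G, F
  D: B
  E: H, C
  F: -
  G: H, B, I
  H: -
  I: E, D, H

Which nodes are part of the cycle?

DFS with gray/black marking from I:
I gray
  E gray
    H gray
    H black
    C gray
      C→H: H black — skip
      G gray
        G→H: H black — skip
        B gray
          B→H: H black — skip
        B black
        G→I: I is gray → back edge
Back edge closes the cycle I → E → C → G → I; its vertices are {C, E, G, I}.

C, E, G, I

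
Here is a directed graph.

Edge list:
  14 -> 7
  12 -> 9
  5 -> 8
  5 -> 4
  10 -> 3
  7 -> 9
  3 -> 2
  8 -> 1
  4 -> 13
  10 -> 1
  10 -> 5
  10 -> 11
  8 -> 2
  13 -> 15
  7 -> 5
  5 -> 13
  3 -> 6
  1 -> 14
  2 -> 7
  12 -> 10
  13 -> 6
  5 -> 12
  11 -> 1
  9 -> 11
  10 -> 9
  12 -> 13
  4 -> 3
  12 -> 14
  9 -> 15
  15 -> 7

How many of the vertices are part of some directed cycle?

14

A vertex is on a directed cycle iff it belongs to a strongly connected component of size ≥ 2 (or has a self-loop).
The vertices on cycles are {1, 2, 3, 4, 5, 7, 8, 9, 10, 11, 12, 13, 14, 15} — 14 in total.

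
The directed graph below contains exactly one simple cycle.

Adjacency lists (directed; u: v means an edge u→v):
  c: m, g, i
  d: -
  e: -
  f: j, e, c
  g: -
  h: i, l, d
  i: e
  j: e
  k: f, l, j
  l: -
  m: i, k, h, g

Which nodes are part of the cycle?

c, f, k, m

DFS with gray/black marking from m:
m gray
  i gray
    e gray
    e black
  i black
  k gray
    f gray
      j gray
        j→e: e black — skip
      j black
      f→e: e black — skip
      c gray
        c→m: m is gray → back edge
Back edge closes the cycle m → k → f → c → m; its vertices are {c, f, k, m}.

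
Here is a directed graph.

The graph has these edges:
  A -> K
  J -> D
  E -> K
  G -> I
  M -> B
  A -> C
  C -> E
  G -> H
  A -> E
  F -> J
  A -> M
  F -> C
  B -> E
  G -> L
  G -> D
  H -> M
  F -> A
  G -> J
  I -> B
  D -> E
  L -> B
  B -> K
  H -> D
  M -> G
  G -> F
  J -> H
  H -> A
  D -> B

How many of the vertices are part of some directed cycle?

6

A vertex is on a directed cycle iff it belongs to a strongly connected component of size ≥ 2 (or has a self-loop).
The vertices on cycles are {A, F, G, H, J, M} — 6 in total.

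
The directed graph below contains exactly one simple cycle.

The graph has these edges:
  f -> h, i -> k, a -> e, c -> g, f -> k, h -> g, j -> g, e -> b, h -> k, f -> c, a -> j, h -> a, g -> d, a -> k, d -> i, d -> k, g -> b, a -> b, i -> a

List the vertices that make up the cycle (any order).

a, d, g, i, j

DFS with gray/black marking from a:
a gray
  e gray
    b gray
    b black
  e black
  a→b: b black — skip
  k gray
  k black
  j gray
    g gray
      d gray
        d→k: k black — skip
        i gray
          i→k: k black — skip
          i→a: a is gray → back edge
Back edge closes the cycle a → j → g → d → i → a; its vertices are {a, d, g, i, j}.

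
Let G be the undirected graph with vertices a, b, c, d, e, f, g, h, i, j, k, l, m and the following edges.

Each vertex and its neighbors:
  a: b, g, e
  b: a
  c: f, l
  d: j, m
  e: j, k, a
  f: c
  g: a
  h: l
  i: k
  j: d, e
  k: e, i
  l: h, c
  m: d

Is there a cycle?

No

DFS, tracking each vertex's parent; an edge to a visited non-parent vertex closes a cycle.
Start from m:
visit m (parent –)
  visit d (parent m)
    visit j (parent d)
      j–d: parent, skip
      visit e (parent j)
        e–j: parent, skip
        visit k (parent e)
          k–e: parent, skip
          visit i (parent k)
            i–k: parent, skip
        visit a (parent e)
          visit b (parent a)
            b–a: parent, skip
          visit g (parent a)
            g–a: parent, skip
          a–e: parent, skip
    d–m: parent, skip
visit c (parent –)
  visit f (parent c)
    f–c: parent, skip
  visit l (parent c)
    visit h (parent l)
      h–l: parent, skip
    l–c: parent, skip
No non-parent visited neighbor found — the graph is a forest.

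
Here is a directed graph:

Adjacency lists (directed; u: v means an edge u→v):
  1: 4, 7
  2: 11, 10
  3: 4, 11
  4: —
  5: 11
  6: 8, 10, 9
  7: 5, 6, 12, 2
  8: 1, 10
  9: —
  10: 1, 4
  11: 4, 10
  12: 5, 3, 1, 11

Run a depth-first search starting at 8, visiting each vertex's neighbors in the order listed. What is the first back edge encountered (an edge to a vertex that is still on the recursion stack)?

DFS from 8 (visiting each vertex's neighbors in the order listed); mark gray on enter, black on exit:
8 gray
  1 gray
    4 gray
    4 black
    7 gray
      5 gray
        11 gray
          11→4: 4 black — skip
          10 gray
            10→1: 1 is gray → back edge
First back edge: 10 → 1.

10->1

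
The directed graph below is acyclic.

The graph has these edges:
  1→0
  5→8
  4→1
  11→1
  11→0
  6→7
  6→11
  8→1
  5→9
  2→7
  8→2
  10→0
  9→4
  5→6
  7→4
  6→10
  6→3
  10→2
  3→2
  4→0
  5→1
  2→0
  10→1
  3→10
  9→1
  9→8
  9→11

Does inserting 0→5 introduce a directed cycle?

Yes

Adding 0→5 creates a cycle iff 5 can already reach 0.
Path from 5: 5 → 1 → 0.
So 5 → … → 0 → 5 is a cycle.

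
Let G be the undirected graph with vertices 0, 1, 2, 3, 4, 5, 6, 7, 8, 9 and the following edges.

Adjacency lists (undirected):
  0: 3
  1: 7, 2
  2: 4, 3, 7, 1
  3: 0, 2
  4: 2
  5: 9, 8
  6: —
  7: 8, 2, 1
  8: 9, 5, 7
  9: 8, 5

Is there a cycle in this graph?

DFS, tracking each vertex's parent; an edge to a visited non-parent vertex closes a cycle.
Start from 3:
visit 3 (parent –)
  visit 0 (parent 3)
    0–3: parent, skip
  visit 2 (parent 3)
    visit 4 (parent 2)
      4–2: parent, skip
    2–3: parent, skip
    visit 7 (parent 2)
      visit 8 (parent 7)
        visit 9 (parent 8)
          9–8: parent, skip
          visit 5 (parent 9)
            5–9: parent, skip
            5–8: 8 visited and ≠ parent → cycle
Cycle: 8 – 9 – 5 – 8.

Yes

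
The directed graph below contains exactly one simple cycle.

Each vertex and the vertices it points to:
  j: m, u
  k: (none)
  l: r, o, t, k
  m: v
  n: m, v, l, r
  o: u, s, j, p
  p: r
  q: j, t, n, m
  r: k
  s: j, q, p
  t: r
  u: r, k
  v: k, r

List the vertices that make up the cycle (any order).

l, n, o, q, s

DFS with gray/black marking from o:
o gray
  u gray
    r gray
      k gray
      k black
    r black
    u→k: k black — skip
  u black
  s gray
    j gray
      m gray
        v gray
          v→k: k black — skip
          v→r: r black — skip
        v black
      m black
      j→u: u black — skip
    j black
    q gray
      q→j: j black — skip
      t gray
        t→r: r black — skip
      t black
      n gray
        n→m: m black — skip
        n→v: v black — skip
        l gray
          l→r: r black — skip
          l→o: o is gray → back edge
Back edge closes the cycle o → s → q → n → l → o; its vertices are {l, n, o, q, s}.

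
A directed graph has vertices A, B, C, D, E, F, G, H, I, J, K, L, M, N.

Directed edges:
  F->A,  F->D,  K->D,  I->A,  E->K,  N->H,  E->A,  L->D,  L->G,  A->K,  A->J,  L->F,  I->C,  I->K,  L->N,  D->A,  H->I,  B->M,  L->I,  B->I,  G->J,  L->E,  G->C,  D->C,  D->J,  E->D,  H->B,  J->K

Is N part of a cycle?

No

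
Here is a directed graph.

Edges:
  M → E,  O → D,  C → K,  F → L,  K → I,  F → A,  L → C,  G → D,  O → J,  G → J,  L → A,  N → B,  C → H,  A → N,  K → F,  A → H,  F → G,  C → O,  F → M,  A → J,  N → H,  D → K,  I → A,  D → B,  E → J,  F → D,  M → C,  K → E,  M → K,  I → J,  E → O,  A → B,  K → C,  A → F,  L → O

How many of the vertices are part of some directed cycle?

11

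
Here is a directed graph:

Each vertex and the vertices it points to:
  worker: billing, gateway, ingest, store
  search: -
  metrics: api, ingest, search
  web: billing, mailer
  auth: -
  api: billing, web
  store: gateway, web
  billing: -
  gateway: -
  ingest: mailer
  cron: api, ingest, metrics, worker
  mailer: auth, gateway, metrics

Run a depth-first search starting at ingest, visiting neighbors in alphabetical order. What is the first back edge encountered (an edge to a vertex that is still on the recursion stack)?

web->mailer

DFS from ingest (visiting neighbors in alphabetical order); mark gray on enter, black on exit:
ingest gray
  mailer gray
    auth gray
    auth black
    gateway gray
    gateway black
    metrics gray
      api gray
        billing gray
        billing black
        web gray
          web→billing: billing black — skip
          web→mailer: mailer is gray → back edge
First back edge: web → mailer.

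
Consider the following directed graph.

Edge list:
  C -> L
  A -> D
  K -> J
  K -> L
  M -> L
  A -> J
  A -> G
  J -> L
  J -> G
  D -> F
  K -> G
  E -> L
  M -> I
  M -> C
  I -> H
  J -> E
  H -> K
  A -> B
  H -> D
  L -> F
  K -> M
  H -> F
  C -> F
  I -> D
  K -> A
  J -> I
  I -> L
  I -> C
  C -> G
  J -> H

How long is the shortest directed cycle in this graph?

For each vertex v, BFS finds the shortest path from v back to v.
The shortest such closed walk is K → J → H → K, length 3.

3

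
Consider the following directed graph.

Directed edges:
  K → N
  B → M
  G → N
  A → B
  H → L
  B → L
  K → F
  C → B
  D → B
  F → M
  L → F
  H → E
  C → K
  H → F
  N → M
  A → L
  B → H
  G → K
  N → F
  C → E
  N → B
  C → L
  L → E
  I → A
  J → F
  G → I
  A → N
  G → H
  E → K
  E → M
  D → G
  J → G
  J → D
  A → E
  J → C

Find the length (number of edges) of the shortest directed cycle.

5

For each vertex v, BFS finds the shortest path from v back to v.
The shortest such closed walk is H → E → K → N → B → H, length 5.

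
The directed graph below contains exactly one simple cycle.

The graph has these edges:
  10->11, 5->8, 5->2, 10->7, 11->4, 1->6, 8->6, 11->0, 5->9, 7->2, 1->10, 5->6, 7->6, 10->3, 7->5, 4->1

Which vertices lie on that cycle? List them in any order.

DFS with gray/black marking from 10:
10 gray
  3 gray
  3 black
  7 gray
    6 gray
    6 black
    5 gray
      9 gray
      9 black
      2 gray
      2 black
      5→6: 6 black — skip
      8 gray
        8→6: 6 black — skip
      8 black
    5 black
    7→2: 2 black — skip
  7 black
  11 gray
    0 gray
    0 black
    4 gray
      1 gray
        1→10: 10 is gray → back edge
Back edge closes the cycle 10 → 11 → 4 → 1 → 10; its vertices are {1, 4, 10, 11}.

1, 4, 10, 11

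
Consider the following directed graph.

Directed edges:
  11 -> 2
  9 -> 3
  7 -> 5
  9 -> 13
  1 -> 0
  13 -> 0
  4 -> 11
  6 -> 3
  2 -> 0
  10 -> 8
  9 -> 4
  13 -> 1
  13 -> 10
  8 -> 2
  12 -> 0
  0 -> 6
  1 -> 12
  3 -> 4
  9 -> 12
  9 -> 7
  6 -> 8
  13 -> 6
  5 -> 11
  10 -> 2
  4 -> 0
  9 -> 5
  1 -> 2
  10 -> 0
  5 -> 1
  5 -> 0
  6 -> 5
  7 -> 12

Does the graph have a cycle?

DFS with white/gray/black marking, starting from 6:
6 gray
  8 gray
    2 gray
      0 gray
        0→6: 6 is gray → back edge
Back edge found, so a cycle exists: 6 → 8 → 2 → 0 → 6.

Yes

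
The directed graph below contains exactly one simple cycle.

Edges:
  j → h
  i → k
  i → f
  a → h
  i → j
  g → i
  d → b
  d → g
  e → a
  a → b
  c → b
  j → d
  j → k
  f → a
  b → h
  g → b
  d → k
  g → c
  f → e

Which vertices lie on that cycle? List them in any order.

DFS with gray/black marking from g:
g gray
  b gray
    h gray
    h black
  b black
  i gray
    j gray
      k gray
      k black
      j→h: h black — skip
      d gray
        d→b: b black — skip
        d→g: g is gray → back edge
Back edge closes the cycle g → i → j → d → g; its vertices are {d, g, i, j}.

d, g, i, j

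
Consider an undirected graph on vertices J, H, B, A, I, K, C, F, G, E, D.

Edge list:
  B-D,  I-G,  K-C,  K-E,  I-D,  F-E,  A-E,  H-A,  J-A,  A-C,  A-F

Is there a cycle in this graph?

Yes

DFS, tracking each vertex's parent; an edge to a visited non-parent vertex closes a cycle.
Start from G:
visit G (parent –)
  visit I (parent G)
    visit D (parent I)
      visit B (parent D)
        B–D: parent, skip
      D–I: parent, skip
    I–G: parent, skip
visit J (parent –)
  visit A (parent J)
    visit C (parent A)
      visit K (parent C)
        visit E (parent K)
          E–K: parent, skip
          visit F (parent E)
            F–E: parent, skip
            F–A: A visited and ≠ parent → cycle
Cycle: A – C – K – E – F – A.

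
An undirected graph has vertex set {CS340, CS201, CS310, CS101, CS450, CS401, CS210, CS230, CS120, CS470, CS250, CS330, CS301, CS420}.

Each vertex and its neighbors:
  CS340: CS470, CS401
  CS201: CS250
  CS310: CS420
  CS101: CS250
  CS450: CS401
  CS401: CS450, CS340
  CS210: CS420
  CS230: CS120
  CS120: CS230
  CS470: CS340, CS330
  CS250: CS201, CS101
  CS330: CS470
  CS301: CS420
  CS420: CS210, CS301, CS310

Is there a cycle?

DFS, tracking each vertex's parent; an edge to a visited non-parent vertex closes a cycle.
Start from CS420:
visit CS420 (parent –)
  visit CS210 (parent CS420)
    CS210–CS420: parent, skip
  visit CS301 (parent CS420)
    CS301–CS420: parent, skip
  visit CS310 (parent CS420)
    CS310–CS420: parent, skip
visit CS340 (parent –)
  visit CS470 (parent CS340)
    CS470–CS340: parent, skip
    visit CS330 (parent CS470)
      CS330–CS470: parent, skip
  visit CS401 (parent CS340)
    visit CS450 (parent CS401)
      CS450–CS401: parent, skip
    CS401–CS340: parent, skip
visit CS201 (parent –)
  visit CS250 (parent CS201)
    CS250–CS201: parent, skip
    visit CS101 (parent CS250)
      CS101–CS250: parent, skip
visit CS230 (parent –)
  visit CS120 (parent CS230)
    CS120–CS230: parent, skip
No non-parent visited neighbor found — the graph is a forest.

No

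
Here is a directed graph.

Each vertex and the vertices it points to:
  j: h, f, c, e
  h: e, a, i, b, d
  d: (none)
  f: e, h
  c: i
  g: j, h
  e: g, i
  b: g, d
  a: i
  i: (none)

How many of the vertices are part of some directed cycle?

A vertex is on a directed cycle iff it belongs to a strongly connected component of size ≥ 2 (or has a self-loop).
The vertices on cycles are {b, e, f, g, h, j} — 6 in total.

6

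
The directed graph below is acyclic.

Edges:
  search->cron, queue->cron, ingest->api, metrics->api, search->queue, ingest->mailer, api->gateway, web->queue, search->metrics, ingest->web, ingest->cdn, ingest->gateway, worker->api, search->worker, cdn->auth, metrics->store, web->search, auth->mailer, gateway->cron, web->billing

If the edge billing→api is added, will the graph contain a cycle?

No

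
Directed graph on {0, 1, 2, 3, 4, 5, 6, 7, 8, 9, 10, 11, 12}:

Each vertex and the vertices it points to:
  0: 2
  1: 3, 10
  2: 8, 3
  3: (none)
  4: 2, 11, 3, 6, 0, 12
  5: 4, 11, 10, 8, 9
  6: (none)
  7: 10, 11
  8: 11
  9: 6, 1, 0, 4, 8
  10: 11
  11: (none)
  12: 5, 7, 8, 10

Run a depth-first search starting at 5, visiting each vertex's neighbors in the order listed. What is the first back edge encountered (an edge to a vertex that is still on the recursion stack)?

DFS from 5 (visiting each vertex's neighbors in the order listed); mark gray on enter, black on exit:
5 gray
  4 gray
    2 gray
      8 gray
        11 gray
        11 black
      8 black
      3 gray
      3 black
    2 black
    4→11: 11 black — skip
    4→3: 3 black — skip
    6 gray
    6 black
    0 gray
      0→2: 2 black — skip
    0 black
    12 gray
      12→5: 5 is gray → back edge
First back edge: 12 → 5.

12→5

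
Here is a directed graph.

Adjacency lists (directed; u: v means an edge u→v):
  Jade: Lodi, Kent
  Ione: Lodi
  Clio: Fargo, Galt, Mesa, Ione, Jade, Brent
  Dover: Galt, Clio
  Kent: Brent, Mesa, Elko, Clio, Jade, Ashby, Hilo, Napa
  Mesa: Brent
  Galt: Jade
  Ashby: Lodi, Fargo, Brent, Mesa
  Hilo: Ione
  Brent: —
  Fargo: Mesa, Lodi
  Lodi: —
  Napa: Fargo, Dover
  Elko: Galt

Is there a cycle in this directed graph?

Yes

DFS with white/gray/black marking, starting from Elko:
Elko gray
  Galt gray
    Jade gray
      Lodi gray
      Lodi black
      Kent gray
        Brent gray
        Brent black
        Mesa gray
          Mesa→Brent: Brent black — skip
        Mesa black
        Kent→Elko: Elko is gray → back edge
Back edge found, so a cycle exists: Elko → Galt → Jade → Kent → Elko.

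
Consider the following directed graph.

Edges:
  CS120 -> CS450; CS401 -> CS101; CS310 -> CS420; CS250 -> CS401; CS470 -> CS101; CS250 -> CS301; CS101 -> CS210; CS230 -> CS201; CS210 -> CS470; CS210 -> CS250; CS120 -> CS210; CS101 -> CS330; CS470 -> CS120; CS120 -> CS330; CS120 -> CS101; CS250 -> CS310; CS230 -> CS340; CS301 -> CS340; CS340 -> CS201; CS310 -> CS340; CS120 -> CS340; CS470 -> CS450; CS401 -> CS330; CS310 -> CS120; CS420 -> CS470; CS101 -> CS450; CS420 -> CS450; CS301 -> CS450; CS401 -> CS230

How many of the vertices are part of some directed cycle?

8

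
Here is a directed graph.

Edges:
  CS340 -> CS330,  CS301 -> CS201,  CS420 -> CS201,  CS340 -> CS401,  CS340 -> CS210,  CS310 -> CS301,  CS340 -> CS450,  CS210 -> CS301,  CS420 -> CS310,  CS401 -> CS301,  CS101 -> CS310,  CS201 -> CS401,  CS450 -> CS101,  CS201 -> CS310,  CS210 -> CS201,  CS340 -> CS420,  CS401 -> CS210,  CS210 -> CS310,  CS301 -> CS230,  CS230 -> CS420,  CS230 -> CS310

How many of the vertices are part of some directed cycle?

7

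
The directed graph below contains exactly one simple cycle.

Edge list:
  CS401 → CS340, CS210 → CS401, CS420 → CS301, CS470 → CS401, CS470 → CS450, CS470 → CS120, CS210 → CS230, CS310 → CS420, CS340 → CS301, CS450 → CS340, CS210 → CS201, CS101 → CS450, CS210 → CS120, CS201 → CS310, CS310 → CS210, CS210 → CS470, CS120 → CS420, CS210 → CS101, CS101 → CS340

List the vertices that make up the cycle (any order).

CS201, CS210, CS310

DFS with gray/black marking from CS210:
CS210 gray
  CS230 gray
  CS230 black
  CS470 gray
    CS450 gray
      CS340 gray
        CS301 gray
        CS301 black
      CS340 black
    CS450 black
    CS401 gray
      CS401→CS340: CS340 black — skip
    CS401 black
    CS120 gray
      CS420 gray
        CS420→CS301: CS301 black — skip
      CS420 black
    CS120 black
  CS470 black
  CS210→CS401: CS401 black — skip
  CS201 gray
    CS310 gray
      CS310→CS210: CS210 is gray → back edge
Back edge closes the cycle CS210 → CS201 → CS310 → CS210; its vertices are {CS201, CS210, CS310}.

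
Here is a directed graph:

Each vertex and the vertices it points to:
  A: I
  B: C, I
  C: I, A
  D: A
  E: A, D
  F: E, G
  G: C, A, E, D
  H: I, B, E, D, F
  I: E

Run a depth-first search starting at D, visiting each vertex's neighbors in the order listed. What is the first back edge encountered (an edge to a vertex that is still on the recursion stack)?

DFS from D (visiting each vertex's neighbors in the order listed); mark gray on enter, black on exit:
D gray
  A gray
    I gray
      E gray
        E→A: A is gray → back edge
First back edge: E → A.

E→A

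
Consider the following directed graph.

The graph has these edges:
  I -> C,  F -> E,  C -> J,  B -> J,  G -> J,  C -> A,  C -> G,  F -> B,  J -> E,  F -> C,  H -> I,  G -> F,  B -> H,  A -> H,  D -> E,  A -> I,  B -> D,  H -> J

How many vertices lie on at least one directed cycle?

7

A vertex is on a directed cycle iff it belongs to a strongly connected component of size ≥ 2 (or has a self-loop).
The vertices on cycles are {A, B, C, F, G, H, I} — 7 in total.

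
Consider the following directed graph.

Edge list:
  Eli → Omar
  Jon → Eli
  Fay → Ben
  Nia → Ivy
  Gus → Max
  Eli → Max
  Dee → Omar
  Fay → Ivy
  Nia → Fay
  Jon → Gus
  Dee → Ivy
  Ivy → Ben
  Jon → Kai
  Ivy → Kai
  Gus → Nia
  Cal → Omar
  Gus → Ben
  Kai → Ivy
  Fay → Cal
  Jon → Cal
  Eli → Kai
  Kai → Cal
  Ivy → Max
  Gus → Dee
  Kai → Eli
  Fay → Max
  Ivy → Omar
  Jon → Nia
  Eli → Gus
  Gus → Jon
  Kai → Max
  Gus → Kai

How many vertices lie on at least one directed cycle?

8

A vertex is on a directed cycle iff it belongs to a strongly connected component of size ≥ 2 (or has a self-loop).
The vertices on cycles are {Dee, Eli, Fay, Gus, Ivy, Jon, Kai, Nia} — 8 in total.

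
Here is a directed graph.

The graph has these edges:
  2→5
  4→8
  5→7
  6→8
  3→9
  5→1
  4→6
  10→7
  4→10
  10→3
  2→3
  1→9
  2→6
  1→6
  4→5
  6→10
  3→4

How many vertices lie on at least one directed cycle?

A vertex is on a directed cycle iff it belongs to a strongly connected component of size ≥ 2 (or has a self-loop).
The vertices on cycles are {1, 3, 4, 5, 6, 10} — 6 in total.

6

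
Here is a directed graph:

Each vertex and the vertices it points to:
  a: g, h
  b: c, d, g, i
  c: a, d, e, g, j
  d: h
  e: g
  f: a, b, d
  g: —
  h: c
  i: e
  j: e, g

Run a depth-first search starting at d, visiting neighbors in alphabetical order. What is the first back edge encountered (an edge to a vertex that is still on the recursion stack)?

a->h

DFS from d (visiting neighbors in alphabetical order); mark gray on enter, black on exit:
d gray
  h gray
    c gray
      a gray
        g gray
        g black
        a→h: h is gray → back edge
First back edge: a → h.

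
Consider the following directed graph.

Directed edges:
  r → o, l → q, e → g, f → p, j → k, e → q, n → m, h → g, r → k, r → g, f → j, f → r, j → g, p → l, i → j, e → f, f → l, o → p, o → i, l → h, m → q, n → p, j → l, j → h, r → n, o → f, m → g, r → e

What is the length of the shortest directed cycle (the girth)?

For each vertex v, BFS finds the shortest path from v back to v.
The shortest such closed walk is o → f → r → o, length 3.

3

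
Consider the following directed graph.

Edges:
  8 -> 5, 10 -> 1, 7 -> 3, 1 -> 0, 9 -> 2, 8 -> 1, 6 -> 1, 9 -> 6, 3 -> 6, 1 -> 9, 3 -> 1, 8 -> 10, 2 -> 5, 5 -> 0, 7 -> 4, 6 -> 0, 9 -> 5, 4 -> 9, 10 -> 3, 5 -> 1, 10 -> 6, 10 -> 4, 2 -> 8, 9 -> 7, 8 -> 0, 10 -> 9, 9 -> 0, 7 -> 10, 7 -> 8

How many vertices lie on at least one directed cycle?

A vertex is on a directed cycle iff it belongs to a strongly connected component of size ≥ 2 (or has a self-loop).
The vertices on cycles are {1, 2, 3, 4, 5, 6, 7, 8, 9, 10} — 10 in total.

10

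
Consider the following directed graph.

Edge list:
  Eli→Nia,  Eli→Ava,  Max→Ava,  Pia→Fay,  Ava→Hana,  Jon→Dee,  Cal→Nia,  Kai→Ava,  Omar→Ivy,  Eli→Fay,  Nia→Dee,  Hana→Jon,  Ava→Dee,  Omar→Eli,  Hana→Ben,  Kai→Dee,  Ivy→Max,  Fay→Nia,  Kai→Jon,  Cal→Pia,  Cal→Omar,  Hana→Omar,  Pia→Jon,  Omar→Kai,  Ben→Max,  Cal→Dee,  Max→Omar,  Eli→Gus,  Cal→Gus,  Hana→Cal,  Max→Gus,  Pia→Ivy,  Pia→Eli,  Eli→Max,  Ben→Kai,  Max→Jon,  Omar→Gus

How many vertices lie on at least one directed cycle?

10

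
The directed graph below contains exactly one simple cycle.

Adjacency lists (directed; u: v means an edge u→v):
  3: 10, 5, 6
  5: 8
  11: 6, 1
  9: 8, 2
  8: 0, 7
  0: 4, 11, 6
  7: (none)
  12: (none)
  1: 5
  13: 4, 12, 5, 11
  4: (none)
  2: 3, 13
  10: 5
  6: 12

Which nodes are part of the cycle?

DFS with gray/black marking from 8:
8 gray
  0 gray
    4 gray
    4 black
    11 gray
      6 gray
        12 gray
        12 black
      6 black
      1 gray
        5 gray
          5→8: 8 is gray → back edge
Back edge closes the cycle 8 → 0 → 11 → 1 → 5 → 8; its vertices are {0, 1, 5, 8, 11}.

0, 1, 5, 8, 11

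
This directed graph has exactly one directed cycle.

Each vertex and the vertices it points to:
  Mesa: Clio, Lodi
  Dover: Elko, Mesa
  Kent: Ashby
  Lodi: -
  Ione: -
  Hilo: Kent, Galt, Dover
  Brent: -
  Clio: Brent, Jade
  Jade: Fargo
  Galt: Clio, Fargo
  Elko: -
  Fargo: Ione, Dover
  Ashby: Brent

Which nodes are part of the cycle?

Clio, Jade, Mesa, Dover, Fargo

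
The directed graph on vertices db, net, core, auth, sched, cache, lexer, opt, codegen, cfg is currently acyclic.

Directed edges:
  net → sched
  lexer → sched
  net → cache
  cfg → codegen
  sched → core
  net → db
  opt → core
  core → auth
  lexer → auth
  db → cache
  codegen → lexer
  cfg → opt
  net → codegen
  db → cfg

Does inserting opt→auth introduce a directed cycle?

No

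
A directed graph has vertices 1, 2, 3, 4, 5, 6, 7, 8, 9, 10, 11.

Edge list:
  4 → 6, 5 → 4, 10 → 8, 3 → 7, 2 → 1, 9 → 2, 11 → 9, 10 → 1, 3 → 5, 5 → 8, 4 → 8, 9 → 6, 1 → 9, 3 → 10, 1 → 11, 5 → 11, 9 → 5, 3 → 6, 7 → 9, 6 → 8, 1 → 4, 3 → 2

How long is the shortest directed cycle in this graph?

3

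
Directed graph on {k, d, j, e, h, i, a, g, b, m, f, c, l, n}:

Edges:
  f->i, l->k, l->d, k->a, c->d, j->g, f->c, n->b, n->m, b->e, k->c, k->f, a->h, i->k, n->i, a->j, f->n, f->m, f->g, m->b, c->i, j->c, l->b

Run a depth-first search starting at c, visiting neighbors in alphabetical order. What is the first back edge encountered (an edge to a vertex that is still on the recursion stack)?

DFS from c (visiting neighbors in alphabetical order); mark gray on enter, black on exit:
c gray
  d gray
  d black
  i gray
    k gray
      a gray
        h gray
        h black
        j gray
          j→c: c is gray → back edge
First back edge: j → c.

j->c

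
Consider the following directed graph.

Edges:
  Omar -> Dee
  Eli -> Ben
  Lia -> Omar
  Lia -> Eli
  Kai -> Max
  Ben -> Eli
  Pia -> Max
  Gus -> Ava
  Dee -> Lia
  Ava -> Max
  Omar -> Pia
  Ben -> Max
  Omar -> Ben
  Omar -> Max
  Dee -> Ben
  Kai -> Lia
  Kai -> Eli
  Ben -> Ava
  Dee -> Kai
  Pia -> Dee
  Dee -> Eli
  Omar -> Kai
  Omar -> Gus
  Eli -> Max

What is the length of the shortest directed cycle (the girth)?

2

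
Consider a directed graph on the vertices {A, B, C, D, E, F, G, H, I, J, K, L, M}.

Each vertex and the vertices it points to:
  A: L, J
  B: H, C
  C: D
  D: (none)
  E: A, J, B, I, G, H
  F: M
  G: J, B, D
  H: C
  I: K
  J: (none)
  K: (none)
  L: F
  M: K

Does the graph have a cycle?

No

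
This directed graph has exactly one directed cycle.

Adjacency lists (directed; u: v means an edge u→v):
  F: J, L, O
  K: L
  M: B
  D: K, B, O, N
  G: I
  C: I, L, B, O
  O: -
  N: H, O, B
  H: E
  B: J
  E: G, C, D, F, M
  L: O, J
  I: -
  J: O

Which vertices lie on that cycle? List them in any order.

D, E, H, N

DFS with gray/black marking from E:
E gray
  G gray
    I gray
    I black
  G black
  C gray
    C→I: I black — skip
    L gray
      O gray
      O black
      J gray
        J→O: O black — skip
      J black
    L black
    B gray
      B→J: J black — skip
    B black
    C→O: O black — skip
  C black
  D gray
    K gray
      K→L: L black — skip
    K black
    D→B: B black — skip
    D→O: O black — skip
    N gray
      H gray
        H→E: E is gray → back edge
Back edge closes the cycle E → D → N → H → E; its vertices are {D, E, H, N}.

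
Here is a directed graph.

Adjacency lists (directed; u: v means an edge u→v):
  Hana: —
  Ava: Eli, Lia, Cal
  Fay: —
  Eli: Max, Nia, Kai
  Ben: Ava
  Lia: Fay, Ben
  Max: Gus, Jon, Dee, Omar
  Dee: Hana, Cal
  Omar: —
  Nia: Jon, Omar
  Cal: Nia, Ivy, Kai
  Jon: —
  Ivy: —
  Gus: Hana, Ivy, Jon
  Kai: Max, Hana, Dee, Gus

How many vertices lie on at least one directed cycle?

A vertex is on a directed cycle iff it belongs to a strongly connected component of size ≥ 2 (or has a self-loop).
The vertices on cycles are {Ava, Ben, Cal, Dee, Kai, Lia, Max} — 7 in total.

7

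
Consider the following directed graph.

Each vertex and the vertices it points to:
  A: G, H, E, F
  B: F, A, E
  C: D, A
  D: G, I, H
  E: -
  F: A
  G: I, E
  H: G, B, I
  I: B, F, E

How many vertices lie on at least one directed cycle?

A vertex is on a directed cycle iff it belongs to a strongly connected component of size ≥ 2 (or has a self-loop).
The vertices on cycles are {A, B, F, G, H, I} — 6 in total.

6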